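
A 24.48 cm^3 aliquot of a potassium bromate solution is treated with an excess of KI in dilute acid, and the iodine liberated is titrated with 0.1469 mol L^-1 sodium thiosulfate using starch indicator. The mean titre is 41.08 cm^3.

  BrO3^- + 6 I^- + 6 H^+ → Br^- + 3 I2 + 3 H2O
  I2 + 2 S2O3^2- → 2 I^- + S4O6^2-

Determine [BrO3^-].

n(S2O3^2-) = 0.04108 × 0.1469 = 6.035 × 10^-3 mol
n(I2) = n(S2O3^2-)/2 = 3.017 × 10^-3 mol
From the 1:3 ratio, n(BrO3^-) in the aliquot = 1/3 × 3.017 × 10^-3 = 1.006 × 10^-3 mol
[BrO3^-] = 1.006 × 10^-3 / 0.02448 = 0.04109 mol/L

0.04109 mol/L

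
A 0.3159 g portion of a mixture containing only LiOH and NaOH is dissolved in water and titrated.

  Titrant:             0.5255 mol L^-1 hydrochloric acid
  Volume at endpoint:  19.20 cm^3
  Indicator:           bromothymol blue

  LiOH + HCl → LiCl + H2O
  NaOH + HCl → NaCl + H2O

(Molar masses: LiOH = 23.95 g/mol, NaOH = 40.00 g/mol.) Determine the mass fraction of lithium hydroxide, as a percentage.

n(HCl) = 0.01920 × 0.5255 = 0.01009 mol
Let x = n(LiOH), y = n(NaOH).
Titrant: 1x + 1y = 0.01009;  mass: 23.95x + 40.00y = 0.3159
Solving, x = 5.463 × 10^-3 mol, y = 4.626 × 10^-3 mol
mass of LiOH = 5.463 × 10^-3 × 23.95 = 0.1308 g
% LiOH = 0.1308 / 0.3159 × 100 = 41.42 %

41.42 %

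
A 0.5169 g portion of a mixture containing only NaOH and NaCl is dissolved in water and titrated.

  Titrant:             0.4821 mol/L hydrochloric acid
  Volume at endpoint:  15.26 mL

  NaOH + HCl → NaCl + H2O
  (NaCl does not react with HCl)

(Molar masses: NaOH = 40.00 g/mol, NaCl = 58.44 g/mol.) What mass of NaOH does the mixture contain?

n(HCl) = 0.01526 × 0.4821 = 7.357 × 10^-3 mol
Let x = n(NaOH), y = n(NaCl).
Titrant: 1x = 7.357 × 10^-3;  mass: 40.00x + 58.44y = 0.5169
Solving, x = 7.357 × 10^-3 mol, y = 3.809 × 10^-3 mol
mass of NaOH = 7.357 × 10^-3 × 40.00 = 0.2943 g

0.2943 g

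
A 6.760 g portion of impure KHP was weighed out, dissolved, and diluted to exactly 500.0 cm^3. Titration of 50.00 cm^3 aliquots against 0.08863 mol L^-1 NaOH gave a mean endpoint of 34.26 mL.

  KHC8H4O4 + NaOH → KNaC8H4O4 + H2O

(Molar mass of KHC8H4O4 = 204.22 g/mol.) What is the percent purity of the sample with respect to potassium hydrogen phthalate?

91.73 %

n(NaOH) per titration = 0.03426 × 0.08863 = 3.036 × 10^-3 mol
n(KHC8H4O4) in each aliquot = 3.036 × 10^-3 mol (1:1 ratio)
n(KHC8H4O4) in the whole flask = 3.036 × 10^-3 × 500.0/50.00 = 0.03036 mol
mass of KHC8H4O4 = 0.03036 × 204.22 = 6.201 g
% KHC8H4O4 = 6.201 / 6.760 × 100 = 91.73 %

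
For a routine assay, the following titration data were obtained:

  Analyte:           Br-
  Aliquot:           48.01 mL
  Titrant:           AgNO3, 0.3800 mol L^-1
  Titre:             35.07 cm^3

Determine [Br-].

Ag^+ + Br^- → AgBr(s)
n(AgNO3) = 0.03507 L × 0.3800 mol/L = 0.01333 mol
n(Br-) = 0.01333 mol (1:1 mole ratio)
[Br-] = 0.01333 mol / 0.04801 L = 0.2776 mol/L

0.2776 mol/L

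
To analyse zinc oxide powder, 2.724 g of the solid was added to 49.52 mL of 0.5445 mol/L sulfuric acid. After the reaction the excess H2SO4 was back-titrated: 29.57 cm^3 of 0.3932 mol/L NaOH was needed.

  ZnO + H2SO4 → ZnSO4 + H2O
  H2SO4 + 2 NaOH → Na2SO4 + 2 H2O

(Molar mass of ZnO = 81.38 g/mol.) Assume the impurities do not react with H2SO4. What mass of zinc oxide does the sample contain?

n(H2SO4) added = 0.04952 × 0.5445 = 0.02696 mol
n(NaOH) used in back-titration = 0.02957 × 0.3932 = 0.01163 mol
From the 1:2 ratio, n(H2SO4) left over = 1/2 × 0.01163 = 5.813 × 10^-3 mol
n(H2SO4) consumed by analyte = 0.02696 − 5.813 × 10^-3 = 0.02115 mol
n(ZnO) = 0.02115 mol (1:1 ratio)
mass of ZnO = 0.02115 × 81.38 = 1.721 g

1.721 g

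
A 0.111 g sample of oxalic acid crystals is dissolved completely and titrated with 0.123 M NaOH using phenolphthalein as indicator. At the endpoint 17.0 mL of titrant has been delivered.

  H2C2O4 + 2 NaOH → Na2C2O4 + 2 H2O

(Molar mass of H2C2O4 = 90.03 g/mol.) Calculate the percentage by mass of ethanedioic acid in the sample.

84.8 %

n(NaOH) = 0.0170 L × 0.123 mol/L = 2.09 × 10^-3 mol
From the 1:2 ratio, n(H2C2O4) = 1/2 × 2.09 × 10^-3 = 1.05 × 10^-3 mol
mass of H2C2O4 = 1.05 × 10^-3 × 90.03 g/mol = 0.0941 g
% H2C2O4 = 0.0941 / 0.111 × 100 = 84.8 %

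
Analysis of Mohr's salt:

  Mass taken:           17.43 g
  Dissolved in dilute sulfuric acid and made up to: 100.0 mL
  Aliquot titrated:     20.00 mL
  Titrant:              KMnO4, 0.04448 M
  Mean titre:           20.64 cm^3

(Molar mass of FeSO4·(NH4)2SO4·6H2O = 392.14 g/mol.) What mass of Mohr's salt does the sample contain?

MnO4^- + 5 Fe^2+ + 8 H^+ → Mn^2+ + 5 Fe^3+ + 4 H2O
n(KMnO4) per titration = 0.02064 × 0.04448 = 9.181 × 10^-4 mol
From the 5:1 ratio, n(FeSO4·(NH4)2SO4·6H2O) in each aliquot = 5/1 × 9.181 × 10^-4 = 4.590 × 10^-3 mol
n(FeSO4·(NH4)2SO4·6H2O) in the whole flask = 4.590 × 10^-3 × 100.0/20.00 = 0.02295 mol
mass of FeSO4·(NH4)2SO4·6H2O = 0.02295 × 392.14 = 9.000 g

9.000 g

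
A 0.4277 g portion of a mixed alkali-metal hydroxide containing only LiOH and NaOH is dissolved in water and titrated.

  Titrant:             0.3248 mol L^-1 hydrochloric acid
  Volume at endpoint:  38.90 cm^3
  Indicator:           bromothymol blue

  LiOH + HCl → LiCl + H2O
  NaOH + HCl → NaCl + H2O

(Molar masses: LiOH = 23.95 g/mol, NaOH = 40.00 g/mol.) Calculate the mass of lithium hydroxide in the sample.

0.1159 g

n(HCl) = 0.03890 × 0.3248 = 0.01263 mol
Let x = n(LiOH), y = n(NaOH).
Titrant: 1x + 1y = 0.01263;  mass: 23.95x + 40.00y = 0.4277
Solving, x = 4.840 × 10^-3 mol, y = 7.794 × 10^-3 mol
mass of LiOH = 4.840 × 10^-3 × 23.95 = 0.1159 g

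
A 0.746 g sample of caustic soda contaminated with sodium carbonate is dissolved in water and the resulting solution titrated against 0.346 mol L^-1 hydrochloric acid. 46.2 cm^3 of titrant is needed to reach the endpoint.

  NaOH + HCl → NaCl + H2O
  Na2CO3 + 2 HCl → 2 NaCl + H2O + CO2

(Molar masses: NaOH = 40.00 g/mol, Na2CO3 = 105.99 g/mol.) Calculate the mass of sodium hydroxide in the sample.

n(HCl) = 0.0462 × 0.346 = 0.0160 mol
Let x = n(NaOH), y = n(Na2CO3).
Titrant: 1x + 2y = 0.0160;  mass: 40.00x + 105.99y = 0.746
Solving, x = 7.78 × 10^-3 mol, y = 4.10 × 10^-3 mol
mass of NaOH = 7.78 × 10^-3 × 40.00 = 0.311 g

0.311 g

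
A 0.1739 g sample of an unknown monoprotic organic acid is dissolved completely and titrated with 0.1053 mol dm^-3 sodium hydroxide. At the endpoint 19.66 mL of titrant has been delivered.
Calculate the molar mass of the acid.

n(NaOH) = 0.01966 L × 0.1053 mol/L = 2.070 × 10^-3 mol
n(HA) = 2.070 × 10^-3 mol (1:1 ratio)
M = m / n = 0.1739 g / 2.070 × 10^-3 mol = 84.00 g/mol

84.00 g/mol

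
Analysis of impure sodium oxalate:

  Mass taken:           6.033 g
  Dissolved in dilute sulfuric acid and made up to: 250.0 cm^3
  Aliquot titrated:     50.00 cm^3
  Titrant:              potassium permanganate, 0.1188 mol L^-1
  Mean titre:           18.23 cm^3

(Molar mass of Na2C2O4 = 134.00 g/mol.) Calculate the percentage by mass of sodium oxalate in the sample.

2 MnO4^- + 5 C2O4^2- + 16 H^+ → 2 Mn^2+ + 10 CO2 + 8 H2O
n(KMnO4) per titration = 0.01823 × 0.1188 = 2.166 × 10^-3 mol
From the 5:2 ratio, n(Na2C2O4) in each aliquot = 5/2 × 2.166 × 10^-3 = 5.414 × 10^-3 mol
n(Na2C2O4) in the whole flask = 5.414 × 10^-3 × 250.0/50.00 = 0.02707 mol
mass of Na2C2O4 = 0.02707 × 134.00 = 3.628 g
% Na2C2O4 = 3.628 / 6.033 × 100 = 60.13 %

60.13 %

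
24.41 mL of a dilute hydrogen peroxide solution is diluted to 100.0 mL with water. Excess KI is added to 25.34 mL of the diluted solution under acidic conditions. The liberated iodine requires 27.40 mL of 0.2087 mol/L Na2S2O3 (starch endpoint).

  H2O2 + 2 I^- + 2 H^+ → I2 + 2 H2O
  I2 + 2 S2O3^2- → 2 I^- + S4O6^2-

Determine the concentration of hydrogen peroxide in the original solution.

0.4622 mol/L

n(S2O3^2-) = 0.02740 × 0.2087 = 5.718 × 10^-3 mol
n(I2) = n(S2O3^2-)/2 = 2.859 × 10^-3 mol
n(H2O2) in the aliquot = 2.859 × 10^-3 mol (1:1 ratio)
[H2O2]_dilute = 2.859 × 10^-3 / 0.02534 = 0.1128 mol/L
[H2O2]_original = 0.1128 × 100.0/24.41 = 0.4622 mol/L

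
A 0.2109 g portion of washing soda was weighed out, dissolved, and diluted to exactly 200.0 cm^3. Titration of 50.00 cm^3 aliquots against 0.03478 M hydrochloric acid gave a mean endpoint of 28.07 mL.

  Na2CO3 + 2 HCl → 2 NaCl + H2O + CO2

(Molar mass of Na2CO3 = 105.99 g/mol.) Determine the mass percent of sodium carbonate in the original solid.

n(HCl) per titration = 0.02807 × 0.03478 = 9.763 × 10^-4 mol
From the 1:2 ratio, n(Na2CO3) in each aliquot = 1/2 × 9.763 × 10^-4 = 4.881 × 10^-4 mol
n(Na2CO3) in the whole flask = 4.881 × 10^-4 × 200.0/50.00 = 1.953 × 10^-3 mol
mass of Na2CO3 = 1.953 × 10^-3 × 105.99 = 0.2070 g
% Na2CO3 = 0.2070 / 0.2109 × 100 = 98.13 %

98.13 %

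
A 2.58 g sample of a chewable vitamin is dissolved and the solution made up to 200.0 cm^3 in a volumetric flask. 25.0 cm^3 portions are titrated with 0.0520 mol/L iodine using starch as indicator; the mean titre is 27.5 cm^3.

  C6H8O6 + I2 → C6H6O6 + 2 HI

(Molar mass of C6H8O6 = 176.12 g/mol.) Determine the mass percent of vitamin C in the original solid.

n(I2) per titration = 0.0275 × 0.0520 = 1.43 × 10^-3 mol
n(C6H8O6) in each aliquot = 1.43 × 10^-3 mol (1:1 ratio)
n(C6H8O6) in the whole flask = 1.43 × 10^-3 × 200.0/25.0 = 0.0114 mol
mass of C6H8O6 = 0.0114 × 176.12 = 2.01 g
% C6H8O6 = 2.01 / 2.58 × 100 = 78.1 %

78.1 %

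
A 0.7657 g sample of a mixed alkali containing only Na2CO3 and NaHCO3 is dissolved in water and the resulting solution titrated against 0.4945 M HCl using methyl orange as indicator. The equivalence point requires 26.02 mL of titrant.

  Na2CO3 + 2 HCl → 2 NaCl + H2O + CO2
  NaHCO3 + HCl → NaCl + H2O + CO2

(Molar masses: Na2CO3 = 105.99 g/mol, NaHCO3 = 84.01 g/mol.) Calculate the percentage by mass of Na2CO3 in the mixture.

n(HCl) = 0.02602 × 0.4945 = 0.01287 mol
Let x = n(Na2CO3), y = n(NaHCO3).
Titrant: 2x + 1y = 0.01287;  mass: 105.99x + 84.01y = 0.7657
Solving, x = 5.082 × 10^-3 mol, y = 2.703 × 10^-3 mol
mass of Na2CO3 = 5.082 × 10^-3 × 105.99 = 0.5387 g
% Na2CO3 = 0.5387 / 0.7657 × 100 = 70.35 %

70.35 %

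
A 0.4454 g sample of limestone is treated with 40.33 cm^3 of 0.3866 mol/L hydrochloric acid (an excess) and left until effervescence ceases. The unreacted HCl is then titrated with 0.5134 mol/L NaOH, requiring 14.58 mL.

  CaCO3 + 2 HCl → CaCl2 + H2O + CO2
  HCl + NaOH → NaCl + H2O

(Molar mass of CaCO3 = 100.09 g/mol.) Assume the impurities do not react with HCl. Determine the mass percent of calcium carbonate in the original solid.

n(HCl) added = 0.04033 × 0.3866 = 0.01559 mol
n(NaOH) used in back-titration = 0.01458 × 0.5134 = 7.485 × 10^-3 mol
n(HCl) left over = 7.485 × 10^-3 mol (1:1 ratio)
n(HCl) consumed by analyte = 0.01559 − 7.485 × 10^-3 = 8.106 × 10^-3 mol
From the 1:2 ratio, n(CaCO3) = 1/2 × 8.106 × 10^-3 = 4.053 × 10^-3 mol
mass of CaCO3 = 4.053 × 10^-3 × 100.09 = 0.4057 g
% CaCO3 = 0.4057 / 0.4454 × 100 = 91.08 %

91.08 %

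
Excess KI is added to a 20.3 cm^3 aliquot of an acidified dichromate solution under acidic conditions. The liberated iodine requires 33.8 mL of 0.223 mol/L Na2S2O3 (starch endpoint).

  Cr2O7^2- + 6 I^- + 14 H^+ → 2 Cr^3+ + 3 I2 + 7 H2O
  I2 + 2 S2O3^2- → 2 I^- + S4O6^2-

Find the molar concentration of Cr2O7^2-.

n(S2O3^2-) = 0.0338 × 0.223 = 7.54 × 10^-3 mol
n(I2) = n(S2O3^2-)/2 = 3.77 × 10^-3 mol
From the 1:3 ratio, n(Cr2O7^2-) in the aliquot = 1/3 × 3.77 × 10^-3 = 1.26 × 10^-3 mol
[Cr2O7^2-] = 1.26 × 10^-3 / 0.0203 = 0.0619 mol/L

0.0619 mol/L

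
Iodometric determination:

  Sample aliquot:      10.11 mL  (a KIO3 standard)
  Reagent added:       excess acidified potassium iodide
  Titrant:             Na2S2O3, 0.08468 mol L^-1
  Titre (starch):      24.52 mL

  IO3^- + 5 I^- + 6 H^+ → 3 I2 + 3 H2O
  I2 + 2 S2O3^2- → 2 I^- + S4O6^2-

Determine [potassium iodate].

n(S2O3^2-) = 0.02452 × 0.08468 = 2.076 × 10^-3 mol
n(I2) = n(S2O3^2-)/2 = 1.038 × 10^-3 mol
From the 1:3 ratio, n(IO3^-) in the aliquot = 1/3 × 1.038 × 10^-3 = 3.461 × 10^-4 mol
[IO3^-] = 3.461 × 10^-4 / 0.01011 = 0.03423 mol/L

0.03423 mol/L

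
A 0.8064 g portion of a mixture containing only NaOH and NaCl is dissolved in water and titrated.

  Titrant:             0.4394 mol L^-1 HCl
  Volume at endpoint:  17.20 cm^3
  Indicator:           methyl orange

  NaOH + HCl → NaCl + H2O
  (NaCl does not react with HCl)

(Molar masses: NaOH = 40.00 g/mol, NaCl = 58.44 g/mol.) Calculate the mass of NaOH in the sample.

0.3023 g

n(HCl) = 0.01720 × 0.4394 = 7.558 × 10^-3 mol
Let x = n(NaOH), y = n(NaCl).
Titrant: 1x = 7.558 × 10^-3;  mass: 40.00x + 58.44y = 0.8064
Solving, x = 7.558 × 10^-3 mol, y = 8.626 × 10^-3 mol
mass of NaOH = 7.558 × 10^-3 × 40.00 = 0.3023 g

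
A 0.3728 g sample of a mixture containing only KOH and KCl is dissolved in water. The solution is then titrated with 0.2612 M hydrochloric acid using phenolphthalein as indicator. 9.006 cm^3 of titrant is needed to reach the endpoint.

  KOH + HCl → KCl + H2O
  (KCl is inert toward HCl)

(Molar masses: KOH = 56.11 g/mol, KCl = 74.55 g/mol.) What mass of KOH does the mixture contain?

0.1320 g

n(HCl) = 0.009006 × 0.2612 = 2.352 × 10^-3 mol
Let x = n(KOH), y = n(KCl).
Titrant: 1x = 2.352 × 10^-3;  mass: 56.11x + 74.55y = 0.3728
Solving, x = 2.352 × 10^-3 mol, y = 3.230 × 10^-3 mol
mass of KOH = 2.352 × 10^-3 × 56.11 = 0.1320 g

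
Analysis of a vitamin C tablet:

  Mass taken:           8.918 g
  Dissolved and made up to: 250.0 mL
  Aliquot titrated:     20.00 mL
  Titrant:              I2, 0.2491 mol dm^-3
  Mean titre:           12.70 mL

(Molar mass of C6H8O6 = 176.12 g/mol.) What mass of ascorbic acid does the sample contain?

6.965 g

C6H8O6 + I2 → C6H6O6 + 2 HI
n(I2) per titration = 0.01270 × 0.2491 = 3.164 × 10^-3 mol
n(C6H8O6) in each aliquot = 3.164 × 10^-3 mol (1:1 ratio)
n(C6H8O6) in the whole flask = 3.164 × 10^-3 × 250.0/20.00 = 0.03954 mol
mass of C6H8O6 = 0.03954 × 176.12 = 6.965 g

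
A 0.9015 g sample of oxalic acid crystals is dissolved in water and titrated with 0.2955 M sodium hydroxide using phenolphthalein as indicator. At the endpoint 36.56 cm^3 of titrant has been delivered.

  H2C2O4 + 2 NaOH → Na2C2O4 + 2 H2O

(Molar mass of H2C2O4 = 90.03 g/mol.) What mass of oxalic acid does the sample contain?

n(NaOH) = 0.03656 L × 0.2955 mol/L = 0.01080 mol
From the 1:2 ratio, n(H2C2O4) = 1/2 × 0.01080 = 5.402 × 10^-3 mol
mass of H2C2O4 = 5.402 × 10^-3 × 90.03 g/mol = 0.4863 g

0.4863 g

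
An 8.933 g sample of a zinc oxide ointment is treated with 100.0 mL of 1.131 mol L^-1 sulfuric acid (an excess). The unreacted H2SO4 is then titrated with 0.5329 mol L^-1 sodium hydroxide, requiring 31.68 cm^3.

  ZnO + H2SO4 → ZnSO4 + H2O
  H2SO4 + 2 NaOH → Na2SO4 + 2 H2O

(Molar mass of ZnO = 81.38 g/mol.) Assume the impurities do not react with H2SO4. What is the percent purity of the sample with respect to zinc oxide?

95.34 %

n(H2SO4) added = 0.1000 × 1.131 = 0.1131 mol
n(NaOH) used in back-titration = 0.03168 × 0.5329 = 0.01688 mol
From the 1:2 ratio, n(H2SO4) left over = 1/2 × 0.01688 = 8.441 × 10^-3 mol
n(H2SO4) consumed by analyte = 0.1131 − 8.441 × 10^-3 = 0.1047 mol
n(ZnO) = 0.1047 mol (1:1 ratio)
mass of ZnO = 0.1047 × 81.38 = 8.517 g
% ZnO = 8.517 / 8.933 × 100 = 95.34 %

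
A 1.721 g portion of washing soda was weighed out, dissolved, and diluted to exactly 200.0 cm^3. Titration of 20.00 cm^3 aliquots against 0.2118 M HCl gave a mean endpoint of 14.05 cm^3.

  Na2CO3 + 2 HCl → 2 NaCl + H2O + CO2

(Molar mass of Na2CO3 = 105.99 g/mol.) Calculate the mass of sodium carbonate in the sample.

n(HCl) per titration = 0.01405 × 0.2118 = 2.976 × 10^-3 mol
From the 1:2 ratio, n(Na2CO3) in each aliquot = 1/2 × 2.976 × 10^-3 = 1.488 × 10^-3 mol
n(Na2CO3) in the whole flask = 1.488 × 10^-3 × 200.0/20.00 = 0.01488 mol
mass of Na2CO3 = 0.01488 × 105.99 = 1.577 g

1.577 g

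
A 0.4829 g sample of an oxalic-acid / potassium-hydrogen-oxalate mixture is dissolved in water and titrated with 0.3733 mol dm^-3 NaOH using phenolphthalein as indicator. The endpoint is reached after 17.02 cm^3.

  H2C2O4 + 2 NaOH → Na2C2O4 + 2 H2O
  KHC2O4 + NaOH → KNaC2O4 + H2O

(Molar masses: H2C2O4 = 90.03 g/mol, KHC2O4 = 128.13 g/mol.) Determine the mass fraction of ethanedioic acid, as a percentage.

37.14 %

n(NaOH) = 0.01702 × 0.3733 = 6.354 × 10^-3 mol
Let x = n(H2C2O4), y = n(KHC2O4).
Titrant: 2x + 1y = 6.354 × 10^-3;  mass: 90.03x + 128.13y = 0.4829
Solving, x = 1.992 × 10^-3 mol, y = 2.369 × 10^-3 mol
mass of H2C2O4 = 1.992 × 10^-3 × 90.03 = 0.1794 g
% H2C2O4 = 0.1794 / 0.4829 × 100 = 37.14 %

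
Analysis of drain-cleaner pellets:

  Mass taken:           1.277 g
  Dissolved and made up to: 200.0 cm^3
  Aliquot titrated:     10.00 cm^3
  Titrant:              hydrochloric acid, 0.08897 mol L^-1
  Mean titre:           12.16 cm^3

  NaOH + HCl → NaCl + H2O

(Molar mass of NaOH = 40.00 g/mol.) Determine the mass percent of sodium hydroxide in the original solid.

n(HCl) per titration = 0.01216 × 0.08897 = 1.082 × 10^-3 mol
n(NaOH) in each aliquot = 1.082 × 10^-3 mol (1:1 ratio)
n(NaOH) in the whole flask = 1.082 × 10^-3 × 200.0/10.00 = 0.02164 mol
mass of NaOH = 0.02164 × 40.00 = 0.8655 g
% NaOH = 0.8655 / 1.277 × 100 = 67.78 %

67.78 %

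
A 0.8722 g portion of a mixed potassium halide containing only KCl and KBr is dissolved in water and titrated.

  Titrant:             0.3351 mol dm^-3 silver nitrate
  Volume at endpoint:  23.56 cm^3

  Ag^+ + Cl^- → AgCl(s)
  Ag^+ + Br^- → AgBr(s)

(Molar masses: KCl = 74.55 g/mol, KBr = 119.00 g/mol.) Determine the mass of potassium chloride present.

n(AgNO3) = 0.02356 × 0.3351 = 7.895 × 10^-3 mol
Let x = n(KCl), y = n(KBr).
Titrant: 1x + 1y = 7.895 × 10^-3;  mass: 74.55x + 119.00y = 0.8722
Solving, x = 1.514 × 10^-3 mol, y = 6.381 × 10^-3 mol
mass of KCl = 1.514 × 10^-3 × 74.55 = 0.1129 g

0.1129 g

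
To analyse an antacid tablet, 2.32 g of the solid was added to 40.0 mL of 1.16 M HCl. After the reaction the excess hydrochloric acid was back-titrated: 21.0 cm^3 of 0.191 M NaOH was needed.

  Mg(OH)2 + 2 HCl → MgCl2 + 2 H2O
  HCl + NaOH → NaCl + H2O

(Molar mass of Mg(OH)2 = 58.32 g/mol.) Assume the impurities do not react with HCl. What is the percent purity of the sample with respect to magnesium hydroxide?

n(HCl) added = 0.0400 × 1.16 = 0.0464 mol
n(NaOH) used in back-titration = 0.0210 × 0.191 = 4.01 × 10^-3 mol
n(HCl) left over = 4.01 × 10^-3 mol (1:1 ratio)
n(HCl) consumed by analyte = 0.0464 − 4.01 × 10^-3 = 0.0424 mol
From the 1:2 ratio, n(Mg(OH)2) = 1/2 × 0.0424 = 0.0212 mol
mass of Mg(OH)2 = 0.0212 × 58.32 = 1.24 g
% Mg(OH)2 = 1.24 / 2.32 × 100 = 53.3 %

53.3 %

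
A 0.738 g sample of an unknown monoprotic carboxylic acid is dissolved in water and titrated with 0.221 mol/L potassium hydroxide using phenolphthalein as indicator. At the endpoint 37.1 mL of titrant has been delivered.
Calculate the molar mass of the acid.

90.0 g/mol

n(KOH) = 0.0371 L × 0.221 mol/L = 8.20 × 10^-3 mol
n(HA) = 8.20 × 10^-3 mol (1:1 ratio)
M = m / n = 0.738 g / 8.20 × 10^-3 mol = 90.0 g/mol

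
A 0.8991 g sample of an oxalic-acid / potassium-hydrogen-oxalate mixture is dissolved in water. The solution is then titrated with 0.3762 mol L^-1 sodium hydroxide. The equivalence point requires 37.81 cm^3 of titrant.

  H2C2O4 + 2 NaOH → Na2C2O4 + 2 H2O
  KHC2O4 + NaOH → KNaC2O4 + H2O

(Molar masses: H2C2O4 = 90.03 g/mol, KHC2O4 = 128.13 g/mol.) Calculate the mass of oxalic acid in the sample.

n(NaOH) = 0.03781 × 0.3762 = 0.01422 mol
Let x = n(H2C2O4), y = n(KHC2O4).
Titrant: 2x + 1y = 0.01422;  mass: 90.03x + 128.13y = 0.8991
Solving, x = 5.555 × 10^-3 mol, y = 3.114 × 10^-3 mol
mass of H2C2O4 = 5.555 × 10^-3 × 90.03 = 0.5001 g

0.5001 g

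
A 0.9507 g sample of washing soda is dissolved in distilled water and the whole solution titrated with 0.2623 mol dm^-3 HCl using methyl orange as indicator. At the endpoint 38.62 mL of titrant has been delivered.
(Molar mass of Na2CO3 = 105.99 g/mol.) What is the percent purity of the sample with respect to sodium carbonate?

56.47 %

Na2CO3 + 2 HCl → 2 NaCl + H2O + CO2
n(HCl) = 0.03862 L × 0.2623 mol/L = 0.01013 mol
From the 1:2 ratio, n(Na2CO3) = 1/2 × 0.01013 = 5.065 × 10^-3 mol
mass of Na2CO3 = 5.065 × 10^-3 × 105.99 g/mol = 0.5368 g
% Na2CO3 = 0.5368 / 0.9507 × 100 = 56.47 %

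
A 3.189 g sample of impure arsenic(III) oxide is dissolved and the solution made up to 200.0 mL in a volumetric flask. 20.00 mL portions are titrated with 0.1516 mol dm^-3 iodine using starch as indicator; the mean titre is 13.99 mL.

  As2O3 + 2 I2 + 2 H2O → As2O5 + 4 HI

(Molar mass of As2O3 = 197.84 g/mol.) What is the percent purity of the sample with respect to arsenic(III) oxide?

65.79 %

n(I2) per titration = 0.01399 × 0.1516 = 2.121 × 10^-3 mol
From the 1:2 ratio, n(As2O3) in each aliquot = 1/2 × 2.121 × 10^-3 = 1.060 × 10^-3 mol
n(As2O3) in the whole flask = 1.060 × 10^-3 × 200.0/20.00 = 0.01060 mol
mass of As2O3 = 0.01060 × 197.84 = 2.098 g
% As2O3 = 2.098 / 3.189 × 100 = 65.79 %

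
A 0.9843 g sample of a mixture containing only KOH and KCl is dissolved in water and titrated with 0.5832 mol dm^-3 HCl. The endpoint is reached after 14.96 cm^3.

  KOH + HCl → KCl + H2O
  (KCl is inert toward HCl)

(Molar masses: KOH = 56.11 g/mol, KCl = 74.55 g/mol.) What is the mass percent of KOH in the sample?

n(HCl) = 0.01496 × 0.5832 = 8.725 × 10^-3 mol
Let x = n(KOH), y = n(KCl).
Titrant: 1x = 8.725 × 10^-3;  mass: 56.11x + 74.55y = 0.9843
Solving, x = 8.725 × 10^-3 mol, y = 6.637 × 10^-3 mol
mass of KOH = 8.725 × 10^-3 × 56.11 = 0.4895 g
% KOH = 0.4895 / 0.9843 × 100 = 49.73 %

49.73 %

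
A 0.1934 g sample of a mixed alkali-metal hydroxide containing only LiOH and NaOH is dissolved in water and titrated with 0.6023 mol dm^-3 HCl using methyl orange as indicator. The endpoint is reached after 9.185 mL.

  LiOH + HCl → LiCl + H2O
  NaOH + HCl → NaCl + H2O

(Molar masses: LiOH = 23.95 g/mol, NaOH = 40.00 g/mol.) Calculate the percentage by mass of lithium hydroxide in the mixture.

21.52 %

n(HCl) = 0.009185 × 0.6023 = 5.532 × 10^-3 mol
Let x = n(LiOH), y = n(NaOH).
Titrant: 1x + 1y = 5.532 × 10^-3;  mass: 23.95x + 40.00y = 0.1934
Solving, x = 1.737 × 10^-3 mol, y = 3.795 × 10^-3 mol
mass of LiOH = 1.737 × 10^-3 × 23.95 = 0.04161 g
% LiOH = 0.04161 / 0.1934 × 100 = 21.52 %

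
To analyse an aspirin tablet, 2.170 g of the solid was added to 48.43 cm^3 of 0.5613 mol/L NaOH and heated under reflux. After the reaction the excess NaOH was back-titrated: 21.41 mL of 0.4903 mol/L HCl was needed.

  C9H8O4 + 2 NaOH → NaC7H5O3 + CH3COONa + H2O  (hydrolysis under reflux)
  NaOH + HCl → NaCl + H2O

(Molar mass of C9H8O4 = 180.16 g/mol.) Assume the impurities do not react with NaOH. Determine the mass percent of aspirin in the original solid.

69.27 %

n(NaOH) added = 0.04843 × 0.5613 = 0.02718 mol
n(HCl) used in back-titration = 0.02141 × 0.4903 = 0.01050 mol
n(NaOH) left over = 0.01050 mol (1:1 ratio)
n(NaOH) consumed by analyte = 0.02718 − 0.01050 = 0.01669 mol
From the 1:2 ratio, n(C9H8O4) = 1/2 × 0.01669 = 8.343 × 10^-3 mol
mass of C9H8O4 = 8.343 × 10^-3 × 180.16 = 1.503 g
% C9H8O4 = 1.503 / 2.170 × 100 = 69.27 %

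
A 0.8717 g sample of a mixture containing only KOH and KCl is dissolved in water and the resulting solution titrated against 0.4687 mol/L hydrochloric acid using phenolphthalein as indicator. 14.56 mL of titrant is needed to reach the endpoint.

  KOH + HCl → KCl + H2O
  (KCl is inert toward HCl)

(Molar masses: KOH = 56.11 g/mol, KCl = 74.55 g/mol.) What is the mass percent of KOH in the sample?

n(HCl) = 0.01456 × 0.4687 = 6.824 × 10^-3 mol
Let x = n(KOH), y = n(KCl).
Titrant: 1x = 6.824 × 10^-3;  mass: 56.11x + 74.55y = 0.8717
Solving, x = 6.824 × 10^-3 mol, y = 6.557 × 10^-3 mol
mass of KOH = 6.824 × 10^-3 × 56.11 = 0.3829 g
% KOH = 0.3829 / 0.8717 × 100 = 43.93 %

43.93 %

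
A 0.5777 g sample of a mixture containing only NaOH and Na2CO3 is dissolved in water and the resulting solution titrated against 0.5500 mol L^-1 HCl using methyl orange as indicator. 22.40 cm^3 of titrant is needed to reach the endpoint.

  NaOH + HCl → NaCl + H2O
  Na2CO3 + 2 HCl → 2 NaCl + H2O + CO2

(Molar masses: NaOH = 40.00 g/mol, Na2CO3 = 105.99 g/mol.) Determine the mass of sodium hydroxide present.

0.2315 g

n(HCl) = 0.02240 × 0.5500 = 0.01232 mol
Let x = n(NaOH), y = n(Na2CO3).
Titrant: 1x + 2y = 0.01232;  mass: 40.00x + 105.99y = 0.5777
Solving, x = 5.787 × 10^-3 mol, y = 3.267 × 10^-3 mol
mass of NaOH = 5.787 × 10^-3 × 40.00 = 0.2315 g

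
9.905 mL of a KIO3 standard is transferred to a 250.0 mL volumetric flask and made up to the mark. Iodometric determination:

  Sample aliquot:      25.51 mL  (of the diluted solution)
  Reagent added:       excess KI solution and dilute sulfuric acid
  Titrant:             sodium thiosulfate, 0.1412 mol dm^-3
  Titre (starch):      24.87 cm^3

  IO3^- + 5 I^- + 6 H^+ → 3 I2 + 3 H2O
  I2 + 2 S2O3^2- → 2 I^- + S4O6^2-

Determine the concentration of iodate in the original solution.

0.5791 mol/L

n(S2O3^2-) = 0.02487 × 0.1412 = 3.512 × 10^-3 mol
n(I2) = n(S2O3^2-)/2 = 1.756 × 10^-3 mol
From the 1:3 ratio, n(IO3^-) in the aliquot = 1/3 × 1.756 × 10^-3 = 5.853 × 10^-4 mol
[IO3^-]_dilute = 5.853 × 10^-4 / 0.02551 = 0.02294 mol/L
[IO3^-]_original = 0.02294 × 250.0/9.905 = 0.5791 mol/L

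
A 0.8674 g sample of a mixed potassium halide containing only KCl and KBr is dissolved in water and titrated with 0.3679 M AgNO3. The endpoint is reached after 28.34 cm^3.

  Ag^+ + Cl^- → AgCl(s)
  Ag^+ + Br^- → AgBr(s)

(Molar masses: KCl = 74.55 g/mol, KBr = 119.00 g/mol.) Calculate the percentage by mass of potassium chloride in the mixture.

72.19 %

n(AgNO3) = 0.02834 × 0.3679 = 0.01043 mol
Let x = n(KCl), y = n(KBr).
Titrant: 1x + 1y = 0.01043;  mass: 74.55x + 119.00y = 0.8674
Solving, x = 8.399 × 10^-3 mol, y = 2.027 × 10^-3 mol
mass of KCl = 8.399 × 10^-3 × 74.55 = 0.6261 g
% KCl = 0.6261 / 0.8674 × 100 = 72.19 %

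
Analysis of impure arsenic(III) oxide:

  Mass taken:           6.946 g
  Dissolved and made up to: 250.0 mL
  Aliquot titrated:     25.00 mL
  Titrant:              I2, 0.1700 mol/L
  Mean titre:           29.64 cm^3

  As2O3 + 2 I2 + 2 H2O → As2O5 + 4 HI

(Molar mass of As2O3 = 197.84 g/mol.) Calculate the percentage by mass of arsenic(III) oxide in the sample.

n(I2) per titration = 0.02964 × 0.1700 = 5.039 × 10^-3 mol
From the 1:2 ratio, n(As2O3) in each aliquot = 1/2 × 5.039 × 10^-3 = 2.519 × 10^-3 mol
n(As2O3) in the whole flask = 2.519 × 10^-3 × 250.0/25.00 = 0.02519 mol
mass of As2O3 = 0.02519 × 197.84 = 4.984 g
% As2O3 = 4.984 / 6.946 × 100 = 71.76 %

71.76 %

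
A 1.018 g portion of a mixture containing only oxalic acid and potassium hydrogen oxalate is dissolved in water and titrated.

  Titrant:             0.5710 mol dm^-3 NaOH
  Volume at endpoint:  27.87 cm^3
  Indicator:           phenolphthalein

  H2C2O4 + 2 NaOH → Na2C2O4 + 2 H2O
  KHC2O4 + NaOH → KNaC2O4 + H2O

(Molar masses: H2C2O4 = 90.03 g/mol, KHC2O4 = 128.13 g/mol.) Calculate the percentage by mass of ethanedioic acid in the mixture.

n(NaOH) = 0.02787 × 0.5710 = 0.01591 mol
Let x = n(H2C2O4), y = n(KHC2O4).
Titrant: 2x + 1y = 0.01591;  mass: 90.03x + 128.13y = 1.018
Solving, x = 6.142 × 10^-3 mol, y = 3.629 × 10^-3 mol
mass of H2C2O4 = 6.142 × 10^-3 × 90.03 = 0.5530 g
% H2C2O4 = 0.5530 / 1.018 × 100 = 54.32 %

54.32 %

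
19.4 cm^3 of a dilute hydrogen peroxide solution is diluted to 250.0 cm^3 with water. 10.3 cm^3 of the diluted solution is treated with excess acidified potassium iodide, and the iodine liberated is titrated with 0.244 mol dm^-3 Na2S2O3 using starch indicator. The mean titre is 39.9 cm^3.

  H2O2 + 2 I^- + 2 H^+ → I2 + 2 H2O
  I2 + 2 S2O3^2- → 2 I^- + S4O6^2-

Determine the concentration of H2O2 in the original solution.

6.09 mol/L

n(S2O3^2-) = 0.0399 × 0.244 = 9.74 × 10^-3 mol
n(I2) = n(S2O3^2-)/2 = 4.87 × 10^-3 mol
n(H2O2) in the aliquot = 4.87 × 10^-3 mol (1:1 ratio)
[H2O2]_dilute = 4.87 × 10^-3 / 0.0103 = 0.473 mol/L
[H2O2]_original = 0.473 × 250.0/19.4 = 6.09 mol/L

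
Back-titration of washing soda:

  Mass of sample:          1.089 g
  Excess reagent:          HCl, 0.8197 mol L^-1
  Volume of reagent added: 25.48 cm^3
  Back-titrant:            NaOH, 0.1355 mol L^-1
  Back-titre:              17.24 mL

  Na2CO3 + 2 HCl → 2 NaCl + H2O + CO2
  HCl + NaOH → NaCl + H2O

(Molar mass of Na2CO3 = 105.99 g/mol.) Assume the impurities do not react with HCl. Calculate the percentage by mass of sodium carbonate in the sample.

90.27 %

n(HCl) added = 0.02548 × 0.8197 = 0.02089 mol
n(NaOH) used in back-titration = 0.01724 × 0.1355 = 2.336 × 10^-3 mol
n(HCl) left over = 2.336 × 10^-3 mol (1:1 ratio)
n(HCl) consumed by analyte = 0.02089 − 2.336 × 10^-3 = 0.01855 mol
From the 1:2 ratio, n(Na2CO3) = 1/2 × 0.01855 = 9.275 × 10^-3 mol
mass of Na2CO3 = 9.275 × 10^-3 × 105.99 = 0.9831 g
% Na2CO3 = 0.9831 / 1.089 × 100 = 90.27 %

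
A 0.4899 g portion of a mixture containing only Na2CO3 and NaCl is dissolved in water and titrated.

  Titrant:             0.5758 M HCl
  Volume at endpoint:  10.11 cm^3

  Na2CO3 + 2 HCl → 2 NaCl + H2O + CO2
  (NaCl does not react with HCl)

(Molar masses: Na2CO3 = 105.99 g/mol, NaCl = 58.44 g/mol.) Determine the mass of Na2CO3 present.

0.3085 g

n(HCl) = 0.01011 × 0.5758 = 5.821 × 10^-3 mol
Let x = n(Na2CO3), y = n(NaCl).
Titrant: 2x = 5.821 × 10^-3;  mass: 105.99x + 58.44y = 0.4899
Solving, x = 2.911 × 10^-3 mol, y = 3.104 × 10^-3 mol
mass of Na2CO3 = 2.911 × 10^-3 × 105.99 = 0.3085 g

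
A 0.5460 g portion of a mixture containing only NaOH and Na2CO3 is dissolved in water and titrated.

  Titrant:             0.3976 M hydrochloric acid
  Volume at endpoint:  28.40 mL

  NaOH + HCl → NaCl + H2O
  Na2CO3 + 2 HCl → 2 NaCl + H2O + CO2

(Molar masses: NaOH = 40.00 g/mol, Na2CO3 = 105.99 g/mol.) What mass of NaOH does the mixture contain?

0.1613 g

n(HCl) = 0.02840 × 0.3976 = 0.01129 mol
Let x = n(NaOH), y = n(Na2CO3).
Titrant: 1x + 2y = 0.01129;  mass: 40.00x + 105.99y = 0.5460
Solving, x = 4.033 × 10^-3 mol, y = 3.629 × 10^-3 mol
mass of NaOH = 4.033 × 10^-3 × 40.00 = 0.1613 g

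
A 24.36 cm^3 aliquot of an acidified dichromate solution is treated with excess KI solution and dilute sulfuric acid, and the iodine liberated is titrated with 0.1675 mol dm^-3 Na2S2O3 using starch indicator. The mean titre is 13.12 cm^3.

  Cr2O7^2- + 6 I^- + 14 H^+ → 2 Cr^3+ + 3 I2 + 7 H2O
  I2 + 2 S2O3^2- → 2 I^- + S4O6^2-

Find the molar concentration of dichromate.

n(S2O3^2-) = 0.01312 × 0.1675 = 2.198 × 10^-3 mol
n(I2) = n(S2O3^2-)/2 = 1.099 × 10^-3 mol
From the 1:3 ratio, n(Cr2O7^2-) in the aliquot = 1/3 × 1.099 × 10^-3 = 3.663 × 10^-4 mol
[Cr2O7^2-] = 3.663 × 10^-4 / 0.02436 = 0.01504 mol/L

0.01504 mol/L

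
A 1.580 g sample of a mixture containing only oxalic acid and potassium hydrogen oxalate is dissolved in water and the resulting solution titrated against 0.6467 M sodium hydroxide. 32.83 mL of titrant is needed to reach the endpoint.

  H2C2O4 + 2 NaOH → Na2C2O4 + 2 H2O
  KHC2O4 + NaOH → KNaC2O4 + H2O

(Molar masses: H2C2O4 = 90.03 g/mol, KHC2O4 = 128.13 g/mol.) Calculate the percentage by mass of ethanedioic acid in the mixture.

39.09 %

n(NaOH) = 0.03283 × 0.6467 = 0.02123 mol
Let x = n(H2C2O4), y = n(KHC2O4).
Titrant: 2x + 1y = 0.02123;  mass: 90.03x + 128.13y = 1.580
Solving, x = 6.860 × 10^-3 mol, y = 7.511 × 10^-3 mol
mass of H2C2O4 = 6.860 × 10^-3 × 90.03 = 0.6176 g
% H2C2O4 = 0.6176 / 1.580 × 100 = 39.09 %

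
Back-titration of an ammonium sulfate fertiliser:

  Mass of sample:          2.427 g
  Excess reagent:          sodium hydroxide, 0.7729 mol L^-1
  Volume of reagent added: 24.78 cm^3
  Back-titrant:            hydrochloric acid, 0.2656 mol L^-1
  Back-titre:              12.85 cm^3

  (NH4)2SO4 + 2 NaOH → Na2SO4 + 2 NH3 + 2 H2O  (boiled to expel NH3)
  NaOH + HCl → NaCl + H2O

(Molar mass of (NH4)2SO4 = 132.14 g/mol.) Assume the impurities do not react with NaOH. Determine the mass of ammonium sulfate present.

n(NaOH) added = 0.02478 × 0.7729 = 0.01915 mol
n(HCl) used in back-titration = 0.01285 × 0.2656 = 3.413 × 10^-3 mol
n(NaOH) left over = 3.413 × 10^-3 mol (1:1 ratio)
n(NaOH) consumed by analyte = 0.01915 − 3.413 × 10^-3 = 0.01574 mol
From the 1:2 ratio, n((NH4)2SO4) = 1/2 × 0.01574 = 7.870 × 10^-3 mol
mass of (NH4)2SO4 = 7.870 × 10^-3 × 132.14 = 1.040 g

1.040 g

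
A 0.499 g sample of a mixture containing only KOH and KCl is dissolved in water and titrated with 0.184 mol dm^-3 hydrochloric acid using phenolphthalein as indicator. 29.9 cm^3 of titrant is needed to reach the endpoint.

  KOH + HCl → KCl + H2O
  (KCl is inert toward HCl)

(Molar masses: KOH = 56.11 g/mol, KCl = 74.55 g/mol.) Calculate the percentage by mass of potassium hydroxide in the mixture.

61.9 %

n(HCl) = 0.0299 × 0.184 = 5.50 × 10^-3 mol
Let x = n(KOH), y = n(KCl).
Titrant: 1x = 5.50 × 10^-3;  mass: 56.11x + 74.55y = 0.499
Solving, x = 5.50 × 10^-3 mol, y = 2.55 × 10^-3 mol
mass of KOH = 5.50 × 10^-3 × 56.11 = 0.309 g
% KOH = 0.309 / 0.499 × 100 = 61.9 %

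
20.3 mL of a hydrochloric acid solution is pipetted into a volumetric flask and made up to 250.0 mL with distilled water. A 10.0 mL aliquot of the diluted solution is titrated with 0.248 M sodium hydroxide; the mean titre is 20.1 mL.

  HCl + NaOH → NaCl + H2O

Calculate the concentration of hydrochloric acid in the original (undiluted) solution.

n(NaOH) = 0.0201 × 0.248 = 4.98 × 10^-3 mol
n(HCl) in the aliquot = 4.98 × 10^-3 mol (1:1 ratio)
[HCl]_dilute = 4.98 × 10^-3 / 0.0100 = 0.498 mol/L
Dilution factor = 250.0 / 20.3 = 12.32
[HCl]_stock = 0.498 × 12.32 = 6.14 mol/L

6.14 M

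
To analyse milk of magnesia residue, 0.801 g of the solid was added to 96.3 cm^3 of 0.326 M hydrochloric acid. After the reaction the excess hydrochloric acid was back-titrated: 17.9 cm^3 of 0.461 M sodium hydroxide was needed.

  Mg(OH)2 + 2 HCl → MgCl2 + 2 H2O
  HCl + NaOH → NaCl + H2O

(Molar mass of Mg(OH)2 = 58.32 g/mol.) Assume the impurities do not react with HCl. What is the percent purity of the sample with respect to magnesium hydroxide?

84.2 %

n(HCl) added = 0.0963 × 0.326 = 0.0314 mol
n(NaOH) used in back-titration = 0.0179 × 0.461 = 8.25 × 10^-3 mol
n(HCl) left over = 8.25 × 10^-3 mol (1:1 ratio)
n(HCl) consumed by analyte = 0.0314 − 8.25 × 10^-3 = 0.0231 mol
From the 1:2 ratio, n(Mg(OH)2) = 1/2 × 0.0231 = 0.0116 mol
mass of Mg(OH)2 = 0.0116 × 58.32 = 0.675 g
% Mg(OH)2 = 0.675 / 0.801 × 100 = 84.2 %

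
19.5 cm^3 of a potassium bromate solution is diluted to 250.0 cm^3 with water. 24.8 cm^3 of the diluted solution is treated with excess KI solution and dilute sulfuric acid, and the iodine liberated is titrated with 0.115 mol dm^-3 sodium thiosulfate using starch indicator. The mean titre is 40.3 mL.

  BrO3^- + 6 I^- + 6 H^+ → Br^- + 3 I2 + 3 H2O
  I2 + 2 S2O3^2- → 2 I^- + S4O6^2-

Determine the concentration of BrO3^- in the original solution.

0.399 mol/L

n(S2O3^2-) = 0.0403 × 0.115 = 4.63 × 10^-3 mol
n(I2) = n(S2O3^2-)/2 = 2.32 × 10^-3 mol
From the 1:3 ratio, n(BrO3^-) in the aliquot = 1/3 × 2.32 × 10^-3 = 7.72 × 10^-4 mol
[BrO3^-]_dilute = 7.72 × 10^-4 / 0.0248 = 0.0311 mol/L
[BrO3^-]_original = 0.0311 × 250.0/19.5 = 0.399 mol/L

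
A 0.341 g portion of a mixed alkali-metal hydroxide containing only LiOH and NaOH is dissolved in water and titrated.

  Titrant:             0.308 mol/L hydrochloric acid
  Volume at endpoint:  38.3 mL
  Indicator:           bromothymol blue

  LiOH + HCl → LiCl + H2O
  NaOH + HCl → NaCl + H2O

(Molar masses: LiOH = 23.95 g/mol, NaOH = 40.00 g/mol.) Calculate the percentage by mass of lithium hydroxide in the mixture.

57.3 %

n(HCl) = 0.0383 × 0.308 = 0.0118 mol
Let x = n(LiOH), y = n(NaOH).
Titrant: 1x + 1y = 0.0118;  mass: 23.95x + 40.00y = 0.341
Solving, x = 8.15 × 10^-3 mol, y = 3.64 × 10^-3 mol
mass of LiOH = 8.15 × 10^-3 × 23.95 = 0.195 g
% LiOH = 0.195 / 0.341 × 100 = 57.3 %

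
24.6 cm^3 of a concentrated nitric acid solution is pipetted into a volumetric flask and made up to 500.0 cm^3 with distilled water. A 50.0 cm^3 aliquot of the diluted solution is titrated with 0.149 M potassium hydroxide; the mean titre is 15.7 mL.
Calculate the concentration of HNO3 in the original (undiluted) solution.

HNO3 + KOH → KNO3 + H2O
n(KOH) = 0.0157 × 0.149 = 2.34 × 10^-3 mol
n(HNO3) in the aliquot = 2.34 × 10^-3 mol (1:1 ratio)
[HNO3]_dilute = 2.34 × 10^-3 / 0.0500 = 0.0468 mol/L
Dilution factor = 500.0 / 24.6 = 20.33
[HNO3]_stock = 0.0468 × 20.33 = 0.951 mol/L

0.951 M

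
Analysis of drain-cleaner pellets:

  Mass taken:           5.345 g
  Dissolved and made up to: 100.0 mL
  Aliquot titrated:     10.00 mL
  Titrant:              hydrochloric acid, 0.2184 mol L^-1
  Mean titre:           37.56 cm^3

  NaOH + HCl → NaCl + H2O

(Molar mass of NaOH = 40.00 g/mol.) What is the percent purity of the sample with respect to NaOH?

n(HCl) per titration = 0.03756 × 0.2184 = 8.203 × 10^-3 mol
n(NaOH) in each aliquot = 8.203 × 10^-3 mol (1:1 ratio)
n(NaOH) in the whole flask = 8.203 × 10^-3 × 100.0/10.00 = 0.08203 mol
mass of NaOH = 0.08203 × 40.00 = 3.281 g
% NaOH = 3.281 / 5.345 × 100 = 61.39 %

61.39 %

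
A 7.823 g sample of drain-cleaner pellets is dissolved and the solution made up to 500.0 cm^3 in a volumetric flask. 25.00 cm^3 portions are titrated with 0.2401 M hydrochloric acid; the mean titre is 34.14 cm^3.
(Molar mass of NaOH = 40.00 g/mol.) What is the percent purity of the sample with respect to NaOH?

83.82 %

NaOH + HCl → NaCl + H2O
n(HCl) per titration = 0.03414 × 0.2401 = 8.197 × 10^-3 mol
n(NaOH) in each aliquot = 8.197 × 10^-3 mol (1:1 ratio)
n(NaOH) in the whole flask = 8.197 × 10^-3 × 500.0/25.00 = 0.1639 mol
mass of NaOH = 0.1639 × 40.00 = 6.558 g
% NaOH = 6.558 / 7.823 × 100 = 83.82 %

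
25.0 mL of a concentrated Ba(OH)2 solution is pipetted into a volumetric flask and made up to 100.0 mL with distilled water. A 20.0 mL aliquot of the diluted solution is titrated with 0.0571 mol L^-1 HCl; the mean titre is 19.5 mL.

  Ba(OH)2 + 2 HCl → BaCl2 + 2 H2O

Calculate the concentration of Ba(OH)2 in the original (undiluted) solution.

0.111 mol/L

n(HCl) = 0.0195 × 0.0571 = 1.11 × 10^-3 mol
From the 1:2 ratio, n(Ba(OH)2) in the aliquot = 1/2 × 1.11 × 10^-3 = 5.57 × 10^-4 mol
[Ba(OH)2]_dilute = 5.57 × 10^-4 / 0.0200 = 0.0278 mol/L
Dilution factor = 100.0 / 25.0 = 4.000
[Ba(OH)2]_stock = 0.0278 × 4.000 = 0.111 mol/L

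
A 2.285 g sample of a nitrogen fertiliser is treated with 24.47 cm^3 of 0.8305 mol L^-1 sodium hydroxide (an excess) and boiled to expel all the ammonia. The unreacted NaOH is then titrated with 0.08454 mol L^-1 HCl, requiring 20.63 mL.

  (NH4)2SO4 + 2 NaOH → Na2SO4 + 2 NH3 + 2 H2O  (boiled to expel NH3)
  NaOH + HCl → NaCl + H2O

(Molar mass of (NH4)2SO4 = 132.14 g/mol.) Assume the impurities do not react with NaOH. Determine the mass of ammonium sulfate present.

n(NaOH) added = 0.02447 × 0.8305 = 0.02032 mol
n(HCl) used in back-titration = 0.02063 × 0.08454 = 1.744 × 10^-3 mol
n(NaOH) left over = 1.744 × 10^-3 mol (1:1 ratio)
n(NaOH) consumed by analyte = 0.02032 − 1.744 × 10^-3 = 0.01858 mol
From the 1:2 ratio, n((NH4)2SO4) = 1/2 × 0.01858 = 9.289 × 10^-3 mol
mass of (NH4)2SO4 = 9.289 × 10^-3 × 132.14 = 1.227 g

1.227 g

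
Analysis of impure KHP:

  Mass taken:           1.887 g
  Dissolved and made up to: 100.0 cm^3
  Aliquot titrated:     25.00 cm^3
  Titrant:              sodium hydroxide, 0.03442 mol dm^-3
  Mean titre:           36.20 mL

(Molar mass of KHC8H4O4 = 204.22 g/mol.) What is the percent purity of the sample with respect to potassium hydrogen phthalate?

KHC8H4O4 + NaOH → KNaC8H4O4 + H2O
n(NaOH) per titration = 0.03620 × 0.03442 = 1.246 × 10^-3 mol
n(KHC8H4O4) in each aliquot = 1.246 × 10^-3 mol (1:1 ratio)
n(KHC8H4O4) in the whole flask = 1.246 × 10^-3 × 100.0/25.00 = 4.984 × 10^-3 mol
mass of KHC8H4O4 = 4.984 × 10^-3 × 204.22 = 1.018 g
% KHC8H4O4 = 1.018 / 1.887 × 100 = 53.94 %

53.94 %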